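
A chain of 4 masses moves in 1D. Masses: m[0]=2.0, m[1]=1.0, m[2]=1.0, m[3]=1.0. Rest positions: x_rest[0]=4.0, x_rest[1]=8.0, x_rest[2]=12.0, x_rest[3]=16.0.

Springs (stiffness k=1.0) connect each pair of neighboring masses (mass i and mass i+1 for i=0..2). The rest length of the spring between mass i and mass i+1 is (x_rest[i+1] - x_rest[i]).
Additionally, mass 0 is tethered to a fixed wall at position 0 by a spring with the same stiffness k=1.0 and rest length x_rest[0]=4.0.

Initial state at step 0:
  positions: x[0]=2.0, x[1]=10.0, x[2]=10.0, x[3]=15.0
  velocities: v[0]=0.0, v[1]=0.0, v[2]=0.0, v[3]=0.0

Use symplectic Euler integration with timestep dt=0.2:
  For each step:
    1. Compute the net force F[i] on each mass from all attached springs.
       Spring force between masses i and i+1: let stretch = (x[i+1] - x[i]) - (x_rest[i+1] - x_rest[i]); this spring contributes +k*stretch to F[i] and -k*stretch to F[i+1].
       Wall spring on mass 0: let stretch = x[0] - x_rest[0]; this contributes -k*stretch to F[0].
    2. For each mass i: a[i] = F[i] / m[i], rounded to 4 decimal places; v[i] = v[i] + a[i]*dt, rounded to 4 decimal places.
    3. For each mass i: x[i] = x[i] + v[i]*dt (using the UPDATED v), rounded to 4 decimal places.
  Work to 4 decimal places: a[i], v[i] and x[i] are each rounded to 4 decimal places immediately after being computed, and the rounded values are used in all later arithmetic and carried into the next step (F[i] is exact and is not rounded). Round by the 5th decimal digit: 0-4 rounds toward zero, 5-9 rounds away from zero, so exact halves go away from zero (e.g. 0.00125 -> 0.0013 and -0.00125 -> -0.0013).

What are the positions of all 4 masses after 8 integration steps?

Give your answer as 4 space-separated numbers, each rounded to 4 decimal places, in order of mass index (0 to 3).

Step 0: x=[2.0000 10.0000 10.0000 15.0000] v=[0.0000 0.0000 0.0000 0.0000]
Step 1: x=[2.1200 9.6800 10.2000 14.9600] v=[0.6000 -1.6000 1.0000 -0.2000]
Step 2: x=[2.3488 9.0784 10.5696 14.8896] v=[1.1440 -3.0080 1.8480 -0.3520]
Step 3: x=[2.6652 8.2673 11.0524 14.8064] v=[1.5821 -4.0557 2.4138 -0.4160]
Step 4: x=[3.0404 7.3435 11.5739 14.7330] v=[1.8758 -4.6191 2.6076 -0.3668]
Step 5: x=[3.4408 6.4168 12.0526 14.6933] v=[2.0021 -4.6336 2.3933 -0.1986]
Step 6: x=[3.8319 5.5965 12.4115 14.7080] v=[1.9556 -4.1016 1.7943 0.0733]
Step 7: x=[4.1817 4.9782 12.5896 14.7908] v=[1.7489 -3.0915 0.8906 0.4140]
Step 8: x=[4.4638 4.6325 12.5513 14.9456] v=[1.4104 -1.7285 -0.1914 0.7738]

Answer: 4.4638 4.6325 12.5513 14.9456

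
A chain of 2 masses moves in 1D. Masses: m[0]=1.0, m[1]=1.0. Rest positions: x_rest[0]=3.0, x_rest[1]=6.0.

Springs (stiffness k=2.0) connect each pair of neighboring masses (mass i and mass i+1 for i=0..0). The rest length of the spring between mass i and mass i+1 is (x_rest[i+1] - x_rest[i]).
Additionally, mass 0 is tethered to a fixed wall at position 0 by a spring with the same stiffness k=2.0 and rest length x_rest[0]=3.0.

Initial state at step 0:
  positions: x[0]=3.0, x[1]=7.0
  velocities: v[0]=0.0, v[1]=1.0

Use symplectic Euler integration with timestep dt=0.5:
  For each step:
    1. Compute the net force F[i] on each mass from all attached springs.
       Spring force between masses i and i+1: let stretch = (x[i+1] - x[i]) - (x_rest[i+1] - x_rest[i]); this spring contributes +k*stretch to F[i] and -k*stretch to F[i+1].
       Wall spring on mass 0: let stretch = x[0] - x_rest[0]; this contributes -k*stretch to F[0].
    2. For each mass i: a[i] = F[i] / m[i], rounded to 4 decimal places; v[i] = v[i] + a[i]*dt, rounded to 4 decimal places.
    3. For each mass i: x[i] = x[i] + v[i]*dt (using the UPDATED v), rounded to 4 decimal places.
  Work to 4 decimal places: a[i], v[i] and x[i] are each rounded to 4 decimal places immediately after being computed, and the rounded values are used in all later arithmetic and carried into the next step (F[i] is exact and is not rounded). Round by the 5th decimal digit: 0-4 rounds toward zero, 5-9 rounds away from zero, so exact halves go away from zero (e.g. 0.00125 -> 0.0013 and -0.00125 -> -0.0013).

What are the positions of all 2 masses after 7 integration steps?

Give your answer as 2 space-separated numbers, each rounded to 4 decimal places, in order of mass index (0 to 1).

Step 0: x=[3.0000 7.0000] v=[0.0000 1.0000]
Step 1: x=[3.5000 7.0000] v=[1.0000 0.0000]
Step 2: x=[4.0000 6.7500] v=[1.0000 -0.5000]
Step 3: x=[3.8750 6.6250] v=[-0.2500 -0.2500]
Step 4: x=[3.1875 6.6250] v=[-1.3750 0.0000]
Step 5: x=[2.6250 6.4063] v=[-1.1250 -0.4375]
Step 6: x=[2.6407 5.7969] v=[0.0313 -1.2188]
Step 7: x=[2.9141 5.1094] v=[0.5468 -1.3750]

Answer: 2.9141 5.1094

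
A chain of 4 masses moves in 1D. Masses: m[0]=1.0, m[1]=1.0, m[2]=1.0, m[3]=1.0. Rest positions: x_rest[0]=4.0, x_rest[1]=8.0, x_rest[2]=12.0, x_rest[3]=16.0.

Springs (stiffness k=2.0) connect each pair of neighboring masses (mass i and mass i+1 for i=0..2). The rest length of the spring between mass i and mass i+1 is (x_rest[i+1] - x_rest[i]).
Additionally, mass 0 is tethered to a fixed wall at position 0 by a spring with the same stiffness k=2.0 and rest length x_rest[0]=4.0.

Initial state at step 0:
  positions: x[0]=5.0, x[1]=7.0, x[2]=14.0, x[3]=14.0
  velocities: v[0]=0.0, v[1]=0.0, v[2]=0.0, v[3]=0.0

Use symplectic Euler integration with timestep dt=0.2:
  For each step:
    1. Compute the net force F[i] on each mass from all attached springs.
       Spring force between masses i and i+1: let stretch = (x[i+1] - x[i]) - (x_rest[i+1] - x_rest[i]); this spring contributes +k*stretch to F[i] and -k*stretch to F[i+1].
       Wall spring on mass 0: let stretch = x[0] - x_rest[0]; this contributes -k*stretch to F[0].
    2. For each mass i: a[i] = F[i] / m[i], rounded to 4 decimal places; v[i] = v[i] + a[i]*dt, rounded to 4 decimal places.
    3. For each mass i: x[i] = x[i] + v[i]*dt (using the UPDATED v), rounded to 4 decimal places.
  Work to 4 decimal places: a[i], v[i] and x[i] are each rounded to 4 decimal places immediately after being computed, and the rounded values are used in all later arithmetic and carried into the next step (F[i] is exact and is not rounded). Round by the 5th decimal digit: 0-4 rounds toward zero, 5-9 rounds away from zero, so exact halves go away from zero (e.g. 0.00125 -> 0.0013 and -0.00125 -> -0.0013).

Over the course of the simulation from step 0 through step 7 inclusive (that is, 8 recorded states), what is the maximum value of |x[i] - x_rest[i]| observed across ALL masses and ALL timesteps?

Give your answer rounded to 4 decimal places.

Step 0: x=[5.0000 7.0000 14.0000 14.0000] v=[0.0000 0.0000 0.0000 0.0000]
Step 1: x=[4.7600 7.4000 13.4400 14.3200] v=[-1.2000 2.0000 -2.8000 1.6000]
Step 2: x=[4.3504 8.0720 12.4672 14.8896] v=[-2.0480 3.3600 -4.8640 2.8480]
Step 3: x=[3.8905 8.7979 11.3366 15.5854] v=[-2.2995 3.6294 -5.6531 3.4790]
Step 4: x=[3.5120 9.3343 10.3428 16.2613] v=[-1.8927 2.6819 -4.9691 3.3795]
Step 5: x=[3.3183 9.4856 9.7418 16.7837] v=[-0.9686 0.7564 -3.0051 2.6121]
Step 6: x=[3.3525 9.1640 9.6836 17.0628] v=[0.1710 -1.6080 -0.2908 1.3953]
Step 7: x=[3.5834 8.4190 10.1742 17.0715] v=[1.1546 -3.7248 2.4530 0.0436]
Max displacement = 2.3164

Answer: 2.3164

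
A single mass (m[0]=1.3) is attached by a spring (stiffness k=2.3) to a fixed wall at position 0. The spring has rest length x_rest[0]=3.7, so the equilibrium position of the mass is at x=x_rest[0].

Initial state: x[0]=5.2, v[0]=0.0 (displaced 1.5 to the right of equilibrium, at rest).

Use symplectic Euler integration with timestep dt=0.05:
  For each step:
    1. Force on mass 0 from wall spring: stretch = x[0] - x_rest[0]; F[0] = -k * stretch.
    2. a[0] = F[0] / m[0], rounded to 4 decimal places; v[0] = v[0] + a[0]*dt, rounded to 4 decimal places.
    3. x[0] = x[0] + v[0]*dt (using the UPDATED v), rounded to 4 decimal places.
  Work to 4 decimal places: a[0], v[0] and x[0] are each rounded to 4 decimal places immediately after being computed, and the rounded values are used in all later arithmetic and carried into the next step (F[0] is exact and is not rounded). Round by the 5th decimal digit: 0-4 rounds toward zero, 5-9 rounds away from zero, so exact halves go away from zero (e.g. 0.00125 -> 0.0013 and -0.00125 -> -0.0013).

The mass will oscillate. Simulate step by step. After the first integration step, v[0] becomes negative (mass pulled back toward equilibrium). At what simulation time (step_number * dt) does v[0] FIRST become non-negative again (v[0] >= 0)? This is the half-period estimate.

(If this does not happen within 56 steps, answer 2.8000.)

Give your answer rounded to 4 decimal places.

Answer: 2.4000

Derivation:
Step 0: x=[5.2000] v=[0.0000]
Step 1: x=[5.1934] v=[-0.1327]
Step 2: x=[5.1802] v=[-0.2648]
Step 3: x=[5.1604] v=[-0.3957]
Step 4: x=[5.1342] v=[-0.5249]
Step 5: x=[5.1016] v=[-0.6518]
Step 6: x=[5.0628] v=[-0.7758]
Step 7: x=[5.0180] v=[-0.8964]
Step 8: x=[4.9674] v=[-1.0130]
Step 9: x=[4.9111] v=[-1.1251]
Step 10: x=[4.8495] v=[-1.2322]
Step 11: x=[4.7828] v=[-1.3339]
Step 12: x=[4.7113] v=[-1.4297]
Step 13: x=[4.6353] v=[-1.5192]
Step 14: x=[4.5552] v=[-1.6019]
Step 15: x=[4.4713] v=[-1.6776]
Step 16: x=[4.3840] v=[-1.7458]
Step 17: x=[4.2937] v=[-1.8063]
Step 18: x=[4.2008] v=[-1.8588]
Step 19: x=[4.1056] v=[-1.9031]
Step 20: x=[4.0087] v=[-1.9390]
Step 21: x=[3.9104] v=[-1.9663]
Step 22: x=[3.8112] v=[-1.9849]
Step 23: x=[3.7115] v=[-1.9947]
Step 24: x=[3.6117] v=[-1.9957]
Step 25: x=[3.5123] v=[-1.9879]
Step 26: x=[3.4137] v=[-1.9713]
Step 27: x=[3.3164] v=[-1.9460]
Step 28: x=[3.2208] v=[-1.9121]
Step 29: x=[3.1273] v=[-1.8697]
Step 30: x=[3.0364] v=[-1.8190]
Step 31: x=[2.9484] v=[-1.7603]
Step 32: x=[2.8637] v=[-1.6938]
Step 33: x=[2.7827] v=[-1.6198]
Step 34: x=[2.7058] v=[-1.5387]
Step 35: x=[2.6333] v=[-1.4508]
Step 36: x=[2.5655] v=[-1.3564]
Step 37: x=[2.5027] v=[-1.2560]
Step 38: x=[2.4452] v=[-1.1501]
Step 39: x=[2.3932] v=[-1.0391]
Step 40: x=[2.3470] v=[-0.9235]
Step 41: x=[2.3068] v=[-0.8038]
Step 42: x=[2.2728] v=[-0.6806]
Step 43: x=[2.2451] v=[-0.5544]
Step 44: x=[2.2238] v=[-0.4257]
Step 45: x=[2.2090] v=[-0.2951]
Step 46: x=[2.2008] v=[-0.1632]
Step 47: x=[2.1993] v=[-0.0306]
Step 48: x=[2.2044] v=[0.1022]
First v>=0 after going negative at step 48, time=2.4000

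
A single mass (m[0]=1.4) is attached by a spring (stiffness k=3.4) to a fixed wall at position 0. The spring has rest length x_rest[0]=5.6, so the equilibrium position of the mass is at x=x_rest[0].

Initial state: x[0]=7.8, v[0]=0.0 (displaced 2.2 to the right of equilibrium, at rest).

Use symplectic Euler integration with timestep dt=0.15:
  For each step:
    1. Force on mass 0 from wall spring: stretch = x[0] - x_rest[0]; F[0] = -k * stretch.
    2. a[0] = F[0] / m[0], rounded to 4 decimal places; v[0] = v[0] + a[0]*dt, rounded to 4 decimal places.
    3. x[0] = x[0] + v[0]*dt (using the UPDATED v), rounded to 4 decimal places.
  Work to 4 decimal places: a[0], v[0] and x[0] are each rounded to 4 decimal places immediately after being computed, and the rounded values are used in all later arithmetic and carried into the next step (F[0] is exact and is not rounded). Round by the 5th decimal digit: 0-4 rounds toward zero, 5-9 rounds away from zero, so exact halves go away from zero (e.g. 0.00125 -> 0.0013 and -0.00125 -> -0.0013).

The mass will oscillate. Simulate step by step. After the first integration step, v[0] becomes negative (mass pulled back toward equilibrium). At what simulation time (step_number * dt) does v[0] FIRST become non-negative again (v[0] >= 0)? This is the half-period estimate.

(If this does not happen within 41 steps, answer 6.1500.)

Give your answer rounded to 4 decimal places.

Step 0: x=[7.8000] v=[0.0000]
Step 1: x=[7.6798] v=[-0.8014]
Step 2: x=[7.4460] v=[-1.5590]
Step 3: x=[7.1113] v=[-2.2315]
Step 4: x=[6.6940] v=[-2.7820]
Step 5: x=[6.2169] v=[-3.1805]
Step 6: x=[5.7061] v=[-3.4052]
Step 7: x=[5.1895] v=[-3.4439]
Step 8: x=[4.6953] v=[-3.2944]
Step 9: x=[4.2506] v=[-2.9648]
Step 10: x=[3.8796] v=[-2.4732]
Step 11: x=[3.6026] v=[-1.8465]
Step 12: x=[3.4348] v=[-1.1189]
Step 13: x=[3.3853] v=[-0.3302]
Step 14: x=[3.4568] v=[0.4766]
First v>=0 after going negative at step 14, time=2.1000

Answer: 2.1000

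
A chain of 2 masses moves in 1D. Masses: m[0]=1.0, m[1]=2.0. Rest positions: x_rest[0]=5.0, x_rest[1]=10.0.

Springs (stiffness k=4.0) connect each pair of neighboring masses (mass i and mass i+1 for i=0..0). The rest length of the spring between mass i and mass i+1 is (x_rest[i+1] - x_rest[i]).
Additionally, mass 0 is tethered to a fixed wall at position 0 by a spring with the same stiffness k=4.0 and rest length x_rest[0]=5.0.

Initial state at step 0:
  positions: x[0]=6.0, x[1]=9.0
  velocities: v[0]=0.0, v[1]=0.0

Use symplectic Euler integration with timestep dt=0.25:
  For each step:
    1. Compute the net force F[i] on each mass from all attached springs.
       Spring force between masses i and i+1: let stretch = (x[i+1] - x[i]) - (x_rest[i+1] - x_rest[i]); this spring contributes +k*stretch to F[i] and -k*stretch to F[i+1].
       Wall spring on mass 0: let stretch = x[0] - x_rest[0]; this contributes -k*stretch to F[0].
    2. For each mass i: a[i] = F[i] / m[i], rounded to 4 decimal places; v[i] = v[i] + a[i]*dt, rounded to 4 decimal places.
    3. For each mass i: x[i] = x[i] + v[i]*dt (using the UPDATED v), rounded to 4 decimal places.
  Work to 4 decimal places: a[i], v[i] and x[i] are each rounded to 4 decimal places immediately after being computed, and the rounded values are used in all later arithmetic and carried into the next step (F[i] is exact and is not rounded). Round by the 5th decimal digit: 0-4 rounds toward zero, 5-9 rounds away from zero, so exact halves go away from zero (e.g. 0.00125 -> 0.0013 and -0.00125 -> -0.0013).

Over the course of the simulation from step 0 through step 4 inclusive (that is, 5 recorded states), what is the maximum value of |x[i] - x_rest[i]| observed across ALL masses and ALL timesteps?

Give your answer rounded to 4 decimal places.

Step 0: x=[6.0000 9.0000] v=[0.0000 0.0000]
Step 1: x=[5.2500 9.2500] v=[-3.0000 1.0000]
Step 2: x=[4.1875 9.6250] v=[-4.2500 1.5000]
Step 3: x=[3.4375 9.9453] v=[-3.0000 1.2813]
Step 4: x=[3.4551 10.0772] v=[0.0703 0.5274]
Max displacement = 1.5625

Answer: 1.5625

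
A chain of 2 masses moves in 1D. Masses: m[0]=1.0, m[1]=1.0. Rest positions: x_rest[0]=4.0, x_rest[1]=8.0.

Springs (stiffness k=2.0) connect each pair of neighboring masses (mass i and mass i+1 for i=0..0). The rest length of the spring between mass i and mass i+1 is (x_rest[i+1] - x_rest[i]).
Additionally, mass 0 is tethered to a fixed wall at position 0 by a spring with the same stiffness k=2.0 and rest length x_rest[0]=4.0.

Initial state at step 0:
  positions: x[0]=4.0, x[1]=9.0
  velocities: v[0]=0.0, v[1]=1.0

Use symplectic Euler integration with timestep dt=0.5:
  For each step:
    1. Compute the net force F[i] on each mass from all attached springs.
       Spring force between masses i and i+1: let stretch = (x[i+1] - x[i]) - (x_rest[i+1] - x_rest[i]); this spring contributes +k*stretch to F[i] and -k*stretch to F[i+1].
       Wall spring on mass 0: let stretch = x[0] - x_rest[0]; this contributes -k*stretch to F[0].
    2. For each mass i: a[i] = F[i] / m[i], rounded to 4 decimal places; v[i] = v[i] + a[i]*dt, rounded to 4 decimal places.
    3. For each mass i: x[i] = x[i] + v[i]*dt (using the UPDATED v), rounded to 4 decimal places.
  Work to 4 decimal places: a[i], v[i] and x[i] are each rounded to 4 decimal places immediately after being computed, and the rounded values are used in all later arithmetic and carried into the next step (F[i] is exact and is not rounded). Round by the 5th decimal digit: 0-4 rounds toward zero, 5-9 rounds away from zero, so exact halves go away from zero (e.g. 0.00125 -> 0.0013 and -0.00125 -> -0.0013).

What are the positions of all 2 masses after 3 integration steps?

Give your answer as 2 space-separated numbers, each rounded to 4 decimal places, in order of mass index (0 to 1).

Answer: 4.8750 8.6250

Derivation:
Step 0: x=[4.0000 9.0000] v=[0.0000 1.0000]
Step 1: x=[4.5000 9.0000] v=[1.0000 0.0000]
Step 2: x=[5.0000 8.7500] v=[1.0000 -0.5000]
Step 3: x=[4.8750 8.6250] v=[-0.2500 -0.2500]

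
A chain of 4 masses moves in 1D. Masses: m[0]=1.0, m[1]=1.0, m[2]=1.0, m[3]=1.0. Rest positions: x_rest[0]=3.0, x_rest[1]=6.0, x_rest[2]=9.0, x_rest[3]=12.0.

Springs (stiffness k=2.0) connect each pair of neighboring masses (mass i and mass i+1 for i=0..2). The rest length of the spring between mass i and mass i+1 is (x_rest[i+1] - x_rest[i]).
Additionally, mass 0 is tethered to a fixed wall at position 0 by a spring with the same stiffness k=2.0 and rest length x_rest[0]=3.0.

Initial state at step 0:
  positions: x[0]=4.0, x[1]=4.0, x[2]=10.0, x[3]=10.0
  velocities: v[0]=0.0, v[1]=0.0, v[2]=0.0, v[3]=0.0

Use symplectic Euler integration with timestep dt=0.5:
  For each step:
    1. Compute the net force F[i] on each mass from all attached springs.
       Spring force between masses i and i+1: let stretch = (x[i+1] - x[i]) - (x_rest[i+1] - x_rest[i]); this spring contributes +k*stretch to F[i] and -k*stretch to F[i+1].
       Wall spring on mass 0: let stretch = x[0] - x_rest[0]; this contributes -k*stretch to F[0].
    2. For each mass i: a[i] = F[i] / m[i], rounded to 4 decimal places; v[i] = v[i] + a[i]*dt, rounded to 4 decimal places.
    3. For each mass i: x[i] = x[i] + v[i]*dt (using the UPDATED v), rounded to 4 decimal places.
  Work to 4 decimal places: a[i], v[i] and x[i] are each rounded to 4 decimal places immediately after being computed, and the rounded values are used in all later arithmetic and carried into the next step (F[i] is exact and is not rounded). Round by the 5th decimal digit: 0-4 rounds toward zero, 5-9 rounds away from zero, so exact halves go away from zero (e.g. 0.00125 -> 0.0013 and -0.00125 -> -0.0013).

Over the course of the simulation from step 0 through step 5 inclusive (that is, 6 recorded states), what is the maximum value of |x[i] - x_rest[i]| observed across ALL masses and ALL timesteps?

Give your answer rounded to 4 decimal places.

Step 0: x=[4.0000 4.0000 10.0000 10.0000] v=[0.0000 0.0000 0.0000 0.0000]
Step 1: x=[2.0000 7.0000 7.0000 11.5000] v=[-4.0000 6.0000 -6.0000 3.0000]
Step 2: x=[1.5000 7.5000 6.2500 12.2500] v=[-1.0000 1.0000 -1.5000 1.5000]
Step 3: x=[3.2500 4.3750 9.1250 11.5000] v=[3.5000 -6.2500 5.7500 -1.5000]
Step 4: x=[3.9375 3.0625 10.8125 11.0625] v=[1.3750 -2.6250 3.3750 -0.8750]
Step 5: x=[2.2188 6.0625 8.7500 12.0000] v=[-3.4375 6.0000 -4.1250 1.8750]
Max displacement = 2.9375

Answer: 2.9375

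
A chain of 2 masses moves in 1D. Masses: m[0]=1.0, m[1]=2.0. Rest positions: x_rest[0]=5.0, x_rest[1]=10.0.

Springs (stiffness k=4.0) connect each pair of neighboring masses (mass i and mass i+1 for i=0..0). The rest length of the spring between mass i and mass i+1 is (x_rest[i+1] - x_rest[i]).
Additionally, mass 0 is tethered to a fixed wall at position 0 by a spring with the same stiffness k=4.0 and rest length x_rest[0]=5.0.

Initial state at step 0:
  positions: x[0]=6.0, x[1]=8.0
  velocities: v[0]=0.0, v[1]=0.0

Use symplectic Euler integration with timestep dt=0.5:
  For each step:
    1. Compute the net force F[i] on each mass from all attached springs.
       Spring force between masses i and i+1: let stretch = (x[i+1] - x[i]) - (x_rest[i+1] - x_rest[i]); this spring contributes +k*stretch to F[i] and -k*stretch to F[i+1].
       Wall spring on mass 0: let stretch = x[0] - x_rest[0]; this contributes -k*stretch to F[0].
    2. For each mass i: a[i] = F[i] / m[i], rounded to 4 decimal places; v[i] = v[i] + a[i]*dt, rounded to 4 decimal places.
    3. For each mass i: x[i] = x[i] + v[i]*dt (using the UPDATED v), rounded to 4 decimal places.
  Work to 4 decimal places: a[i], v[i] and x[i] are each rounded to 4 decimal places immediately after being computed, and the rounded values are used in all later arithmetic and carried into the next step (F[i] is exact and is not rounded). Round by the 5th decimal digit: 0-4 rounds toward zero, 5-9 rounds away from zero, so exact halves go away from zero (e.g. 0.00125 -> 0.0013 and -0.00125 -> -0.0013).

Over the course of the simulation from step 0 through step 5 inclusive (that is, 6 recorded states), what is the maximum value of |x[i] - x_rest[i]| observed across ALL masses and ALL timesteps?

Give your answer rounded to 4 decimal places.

Answer: 3.0000

Derivation:
Step 0: x=[6.0000 8.0000] v=[0.0000 0.0000]
Step 1: x=[2.0000 9.5000] v=[-8.0000 3.0000]
Step 2: x=[3.5000 9.7500] v=[3.0000 0.5000]
Step 3: x=[7.7500 9.3750] v=[8.5000 -0.7500]
Step 4: x=[5.8750 10.6875] v=[-3.7500 2.6250]
Step 5: x=[2.9375 12.0938] v=[-5.8750 2.8125]
Max displacement = 3.0000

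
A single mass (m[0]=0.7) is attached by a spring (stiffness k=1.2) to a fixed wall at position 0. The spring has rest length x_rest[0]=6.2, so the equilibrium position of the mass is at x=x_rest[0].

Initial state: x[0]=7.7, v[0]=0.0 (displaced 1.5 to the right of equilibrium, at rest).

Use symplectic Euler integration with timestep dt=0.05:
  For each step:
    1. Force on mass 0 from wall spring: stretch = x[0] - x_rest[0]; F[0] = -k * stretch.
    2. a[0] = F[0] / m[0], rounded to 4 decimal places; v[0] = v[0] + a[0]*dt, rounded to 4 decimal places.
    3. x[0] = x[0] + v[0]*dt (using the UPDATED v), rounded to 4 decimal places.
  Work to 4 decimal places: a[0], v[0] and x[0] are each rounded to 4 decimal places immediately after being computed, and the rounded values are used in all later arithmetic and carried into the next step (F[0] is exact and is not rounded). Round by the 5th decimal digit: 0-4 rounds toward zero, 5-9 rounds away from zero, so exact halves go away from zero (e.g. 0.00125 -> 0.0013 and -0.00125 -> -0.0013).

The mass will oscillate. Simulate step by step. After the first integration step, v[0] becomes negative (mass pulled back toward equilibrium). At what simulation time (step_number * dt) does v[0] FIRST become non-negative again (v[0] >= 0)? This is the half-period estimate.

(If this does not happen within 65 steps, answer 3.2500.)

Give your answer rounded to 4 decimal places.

Answer: 2.4000

Derivation:
Step 0: x=[7.7000] v=[0.0000]
Step 1: x=[7.6936] v=[-0.1286]
Step 2: x=[7.6808] v=[-0.2566]
Step 3: x=[7.6616] v=[-0.3835]
Step 4: x=[7.6362] v=[-0.5088]
Step 5: x=[7.6046] v=[-0.6319]
Step 6: x=[7.5670] v=[-0.7523]
Step 7: x=[7.5235] v=[-0.8695]
Step 8: x=[7.4744] v=[-0.9829]
Step 9: x=[7.4198] v=[-1.0921]
Step 10: x=[7.3600] v=[-1.1967]
Step 11: x=[7.2952] v=[-1.2961]
Step 12: x=[7.2257] v=[-1.3900]
Step 13: x=[7.1518] v=[-1.4779]
Step 14: x=[7.0738] v=[-1.5595]
Step 15: x=[6.9921] v=[-1.6344]
Step 16: x=[6.9070] v=[-1.7023]
Step 17: x=[6.8189] v=[-1.7629]
Step 18: x=[6.7281] v=[-1.8160]
Step 19: x=[6.6350] v=[-1.8613]
Step 20: x=[6.5401] v=[-1.8986]
Step 21: x=[6.4437] v=[-1.9278]
Step 22: x=[6.3463] v=[-1.9487]
Step 23: x=[6.2482] v=[-1.9612]
Step 24: x=[6.1499] v=[-1.9653]
Step 25: x=[6.0519] v=[-1.9610]
Step 26: x=[5.9545] v=[-1.9483]
Step 27: x=[5.8581] v=[-1.9273]
Step 28: x=[5.7632] v=[-1.8980]
Step 29: x=[5.6702] v=[-1.8606]
Step 30: x=[5.5794] v=[-1.8152]
Step 31: x=[5.4913] v=[-1.7620]
Step 32: x=[5.4062] v=[-1.7013]
Step 33: x=[5.3245] v=[-1.6333]
Step 34: x=[5.2466] v=[-1.5583]
Step 35: x=[5.1728] v=[-1.4766]
Step 36: x=[5.1034] v=[-1.3886]
Step 37: x=[5.0387] v=[-1.2946]
Step 38: x=[4.9789] v=[-1.1951]
Step 39: x=[4.9244] v=[-1.0904]
Step 40: x=[4.8753] v=[-0.9811]
Step 41: x=[4.8319] v=[-0.8676]
Step 42: x=[4.7944] v=[-0.7503]
Step 43: x=[4.7629] v=[-0.6298]
Step 44: x=[4.7376] v=[-0.5066]
Step 45: x=[4.7185] v=[-0.3813]
Step 46: x=[4.7058] v=[-0.2543]
Step 47: x=[4.6995] v=[-0.1262]
Step 48: x=[4.6996] v=[0.0024]
First v>=0 after going negative at step 48, time=2.4000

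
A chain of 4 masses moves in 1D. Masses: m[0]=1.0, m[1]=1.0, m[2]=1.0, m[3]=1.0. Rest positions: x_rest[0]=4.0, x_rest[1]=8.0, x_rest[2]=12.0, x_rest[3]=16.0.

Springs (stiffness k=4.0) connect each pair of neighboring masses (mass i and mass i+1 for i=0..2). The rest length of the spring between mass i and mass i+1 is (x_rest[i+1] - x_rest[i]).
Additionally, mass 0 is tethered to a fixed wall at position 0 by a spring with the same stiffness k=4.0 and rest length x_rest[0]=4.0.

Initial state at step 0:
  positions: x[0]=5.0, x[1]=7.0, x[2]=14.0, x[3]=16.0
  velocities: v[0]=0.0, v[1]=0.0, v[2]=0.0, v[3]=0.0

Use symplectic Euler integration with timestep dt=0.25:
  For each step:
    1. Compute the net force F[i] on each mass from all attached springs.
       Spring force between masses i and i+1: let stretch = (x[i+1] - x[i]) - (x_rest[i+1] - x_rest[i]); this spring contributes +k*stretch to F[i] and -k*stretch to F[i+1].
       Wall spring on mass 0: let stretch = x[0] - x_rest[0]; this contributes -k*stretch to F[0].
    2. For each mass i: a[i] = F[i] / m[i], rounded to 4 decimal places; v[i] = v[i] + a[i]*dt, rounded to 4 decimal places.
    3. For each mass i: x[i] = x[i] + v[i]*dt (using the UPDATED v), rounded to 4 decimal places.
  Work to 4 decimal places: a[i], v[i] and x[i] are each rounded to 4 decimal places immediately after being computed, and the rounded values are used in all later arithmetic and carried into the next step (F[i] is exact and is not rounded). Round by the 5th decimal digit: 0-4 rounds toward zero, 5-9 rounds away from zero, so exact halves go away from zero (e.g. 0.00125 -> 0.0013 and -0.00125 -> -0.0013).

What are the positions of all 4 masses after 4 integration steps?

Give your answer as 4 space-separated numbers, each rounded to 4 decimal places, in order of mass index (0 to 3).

Step 0: x=[5.0000 7.0000 14.0000 16.0000] v=[0.0000 0.0000 0.0000 0.0000]
Step 1: x=[4.2500 8.2500 12.7500 16.5000] v=[-3.0000 5.0000 -5.0000 2.0000]
Step 2: x=[3.4375 9.6250 11.3125 17.0625] v=[-3.2500 5.5000 -5.7500 2.2500]
Step 3: x=[3.3125 9.8750 10.8906 17.1875] v=[-0.5000 1.0000 -1.6875 0.5000]
Step 4: x=[4.0000 8.7383 11.7891 16.7383] v=[2.7500 -4.5469 3.5938 -1.7969]

Answer: 4.0000 8.7383 11.7891 16.7383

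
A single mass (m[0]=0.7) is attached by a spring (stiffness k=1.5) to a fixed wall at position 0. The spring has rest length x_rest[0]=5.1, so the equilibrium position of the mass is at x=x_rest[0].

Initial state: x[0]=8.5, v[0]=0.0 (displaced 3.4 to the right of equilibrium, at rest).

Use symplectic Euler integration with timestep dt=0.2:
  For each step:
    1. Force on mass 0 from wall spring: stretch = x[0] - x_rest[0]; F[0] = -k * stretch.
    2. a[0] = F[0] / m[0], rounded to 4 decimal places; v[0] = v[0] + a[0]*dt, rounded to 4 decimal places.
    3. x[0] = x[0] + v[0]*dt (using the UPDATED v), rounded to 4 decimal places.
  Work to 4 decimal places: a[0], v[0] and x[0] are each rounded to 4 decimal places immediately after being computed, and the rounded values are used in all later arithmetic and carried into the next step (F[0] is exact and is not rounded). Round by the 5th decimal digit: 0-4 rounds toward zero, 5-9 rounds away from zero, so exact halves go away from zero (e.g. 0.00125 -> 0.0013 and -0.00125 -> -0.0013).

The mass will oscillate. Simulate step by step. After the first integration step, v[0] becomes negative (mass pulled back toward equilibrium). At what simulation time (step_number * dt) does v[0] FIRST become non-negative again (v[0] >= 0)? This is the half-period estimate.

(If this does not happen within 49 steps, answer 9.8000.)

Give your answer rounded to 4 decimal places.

Step 0: x=[8.5000] v=[0.0000]
Step 1: x=[8.2086] v=[-1.4571]
Step 2: x=[7.6507] v=[-2.7894]
Step 3: x=[6.8742] v=[-3.8826]
Step 4: x=[5.9456] v=[-4.6430]
Step 5: x=[4.9445] v=[-5.0054]
Step 6: x=[3.9567] v=[-4.9388]
Step 7: x=[3.0669] v=[-4.4488]
Step 8: x=[2.3514] v=[-3.5775]
Step 9: x=[1.8715] v=[-2.3995]
Step 10: x=[1.6683] v=[-1.0159]
Step 11: x=[1.7593] v=[0.4548]
First v>=0 after going negative at step 11, time=2.2000

Answer: 2.2000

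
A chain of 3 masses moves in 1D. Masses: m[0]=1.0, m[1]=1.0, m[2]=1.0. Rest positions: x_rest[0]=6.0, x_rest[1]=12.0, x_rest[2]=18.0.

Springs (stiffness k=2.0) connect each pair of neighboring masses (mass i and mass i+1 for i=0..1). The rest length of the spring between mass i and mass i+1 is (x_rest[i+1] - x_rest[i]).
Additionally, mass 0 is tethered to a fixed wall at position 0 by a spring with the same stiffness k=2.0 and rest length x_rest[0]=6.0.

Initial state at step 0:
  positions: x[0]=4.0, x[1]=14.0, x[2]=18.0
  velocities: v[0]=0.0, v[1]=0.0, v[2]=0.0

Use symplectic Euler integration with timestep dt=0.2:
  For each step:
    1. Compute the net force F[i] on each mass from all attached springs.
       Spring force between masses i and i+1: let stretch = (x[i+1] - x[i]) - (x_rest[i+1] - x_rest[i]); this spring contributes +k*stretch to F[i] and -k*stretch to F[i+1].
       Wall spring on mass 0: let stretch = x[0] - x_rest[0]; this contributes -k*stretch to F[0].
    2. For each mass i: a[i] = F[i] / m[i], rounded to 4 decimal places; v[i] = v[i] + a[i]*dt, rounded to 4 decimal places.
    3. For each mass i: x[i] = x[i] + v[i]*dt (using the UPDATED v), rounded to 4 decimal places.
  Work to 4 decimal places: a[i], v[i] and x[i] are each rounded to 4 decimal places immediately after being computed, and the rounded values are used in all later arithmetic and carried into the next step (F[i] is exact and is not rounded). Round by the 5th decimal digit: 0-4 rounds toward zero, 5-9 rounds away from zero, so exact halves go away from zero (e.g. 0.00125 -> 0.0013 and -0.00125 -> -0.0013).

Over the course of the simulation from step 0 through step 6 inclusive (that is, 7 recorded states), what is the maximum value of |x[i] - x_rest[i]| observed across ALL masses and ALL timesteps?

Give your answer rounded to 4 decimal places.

Step 0: x=[4.0000 14.0000 18.0000] v=[0.0000 0.0000 0.0000]
Step 1: x=[4.4800 13.5200 18.1600] v=[2.4000 -2.4000 0.8000]
Step 2: x=[5.3248 12.6880 18.4288] v=[4.2240 -4.1600 1.3440]
Step 3: x=[6.3327 11.7262 18.7183] v=[5.0394 -4.8090 1.4477]
Step 4: x=[7.2654 10.8923 18.9285] v=[4.6637 -4.1696 1.0509]
Step 5: x=[7.9071 10.4111 18.9758] v=[3.2083 -2.4059 0.2364]
Step 6: x=[8.1165 10.4148 18.8179] v=[1.0471 0.0184 -0.7895]
Max displacement = 2.1165

Answer: 2.1165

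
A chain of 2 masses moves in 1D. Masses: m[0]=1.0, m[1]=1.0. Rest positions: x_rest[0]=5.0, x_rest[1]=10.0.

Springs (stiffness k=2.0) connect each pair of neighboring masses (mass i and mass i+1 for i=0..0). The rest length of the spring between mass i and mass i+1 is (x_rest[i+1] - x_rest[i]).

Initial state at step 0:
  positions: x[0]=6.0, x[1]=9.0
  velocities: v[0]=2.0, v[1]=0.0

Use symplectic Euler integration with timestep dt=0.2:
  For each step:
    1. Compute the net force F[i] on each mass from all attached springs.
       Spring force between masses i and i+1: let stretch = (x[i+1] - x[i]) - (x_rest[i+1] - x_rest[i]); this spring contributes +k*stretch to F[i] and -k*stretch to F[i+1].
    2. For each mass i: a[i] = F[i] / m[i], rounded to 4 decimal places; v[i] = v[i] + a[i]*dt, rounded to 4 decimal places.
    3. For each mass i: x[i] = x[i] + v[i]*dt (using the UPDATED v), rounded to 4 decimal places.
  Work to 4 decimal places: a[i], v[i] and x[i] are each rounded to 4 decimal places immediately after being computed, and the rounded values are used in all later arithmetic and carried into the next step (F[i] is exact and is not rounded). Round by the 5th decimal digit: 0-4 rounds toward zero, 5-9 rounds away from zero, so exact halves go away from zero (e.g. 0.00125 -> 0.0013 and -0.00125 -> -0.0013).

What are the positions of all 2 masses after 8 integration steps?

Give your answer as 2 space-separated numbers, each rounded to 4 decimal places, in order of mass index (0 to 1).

Step 0: x=[6.0000 9.0000] v=[2.0000 0.0000]
Step 1: x=[6.2400 9.1600] v=[1.2000 0.8000]
Step 2: x=[6.3136 9.4864] v=[0.3680 1.6320]
Step 3: x=[6.2410 9.9590] v=[-0.3629 2.3629]
Step 4: x=[6.0659 10.5341] v=[-0.8757 2.8757]
Step 5: x=[5.8482 11.1518] v=[-1.0884 3.0884]
Step 6: x=[5.6548 11.7452] v=[-0.9670 2.9670]
Step 7: x=[5.5486 12.2514] v=[-0.5308 2.5308]
Step 8: x=[5.5787 12.6213] v=[0.1503 1.8497]

Answer: 5.5787 12.6213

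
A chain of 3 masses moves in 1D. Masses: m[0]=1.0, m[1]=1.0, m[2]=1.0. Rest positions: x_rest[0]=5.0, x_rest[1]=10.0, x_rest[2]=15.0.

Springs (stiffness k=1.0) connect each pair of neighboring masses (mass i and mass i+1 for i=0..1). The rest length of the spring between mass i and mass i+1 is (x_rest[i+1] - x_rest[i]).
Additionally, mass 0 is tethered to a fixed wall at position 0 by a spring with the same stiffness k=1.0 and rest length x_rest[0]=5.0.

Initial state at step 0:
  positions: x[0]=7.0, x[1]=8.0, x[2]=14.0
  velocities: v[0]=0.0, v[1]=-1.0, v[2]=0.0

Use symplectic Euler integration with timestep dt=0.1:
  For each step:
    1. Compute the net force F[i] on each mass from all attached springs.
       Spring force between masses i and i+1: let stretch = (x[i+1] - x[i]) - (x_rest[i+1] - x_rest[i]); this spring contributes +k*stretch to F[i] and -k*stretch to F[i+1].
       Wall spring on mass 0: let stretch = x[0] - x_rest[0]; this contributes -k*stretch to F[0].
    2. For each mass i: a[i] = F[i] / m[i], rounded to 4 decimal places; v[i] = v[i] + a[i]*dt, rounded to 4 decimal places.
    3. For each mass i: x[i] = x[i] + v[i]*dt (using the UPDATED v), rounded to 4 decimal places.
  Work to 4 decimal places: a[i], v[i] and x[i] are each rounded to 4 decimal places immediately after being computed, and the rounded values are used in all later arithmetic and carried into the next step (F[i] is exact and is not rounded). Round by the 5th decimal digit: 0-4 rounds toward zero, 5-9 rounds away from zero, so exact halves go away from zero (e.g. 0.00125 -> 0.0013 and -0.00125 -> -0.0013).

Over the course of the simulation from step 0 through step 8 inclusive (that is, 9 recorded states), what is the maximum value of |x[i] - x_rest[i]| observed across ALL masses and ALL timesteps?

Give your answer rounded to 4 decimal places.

Step 0: x=[7.0000 8.0000 14.0000] v=[0.0000 -1.0000 0.0000]
Step 1: x=[6.9400 7.9500 13.9900] v=[-0.6000 -0.5000 -0.1000]
Step 2: x=[6.8207 7.9503 13.9696] v=[-1.1930 0.0030 -0.2040]
Step 3: x=[6.6445 7.9995 13.9390] v=[-1.7621 0.4920 -0.3059]
Step 4: x=[6.4154 8.0946 13.8990] v=[-2.2911 0.9505 -0.3999]
Step 5: x=[6.1389 8.2309 13.8510] v=[-2.7647 1.3630 -0.4803]
Step 6: x=[5.8220 8.4025 13.7968] v=[-3.1694 1.7158 -0.5423]
Step 7: x=[5.4726 8.6022 13.7386] v=[-3.4936 1.9972 -0.5817]
Step 8: x=[5.0998 8.8220 13.6791] v=[-3.7279 2.1979 -0.5953]
Max displacement = 2.0500

Answer: 2.0500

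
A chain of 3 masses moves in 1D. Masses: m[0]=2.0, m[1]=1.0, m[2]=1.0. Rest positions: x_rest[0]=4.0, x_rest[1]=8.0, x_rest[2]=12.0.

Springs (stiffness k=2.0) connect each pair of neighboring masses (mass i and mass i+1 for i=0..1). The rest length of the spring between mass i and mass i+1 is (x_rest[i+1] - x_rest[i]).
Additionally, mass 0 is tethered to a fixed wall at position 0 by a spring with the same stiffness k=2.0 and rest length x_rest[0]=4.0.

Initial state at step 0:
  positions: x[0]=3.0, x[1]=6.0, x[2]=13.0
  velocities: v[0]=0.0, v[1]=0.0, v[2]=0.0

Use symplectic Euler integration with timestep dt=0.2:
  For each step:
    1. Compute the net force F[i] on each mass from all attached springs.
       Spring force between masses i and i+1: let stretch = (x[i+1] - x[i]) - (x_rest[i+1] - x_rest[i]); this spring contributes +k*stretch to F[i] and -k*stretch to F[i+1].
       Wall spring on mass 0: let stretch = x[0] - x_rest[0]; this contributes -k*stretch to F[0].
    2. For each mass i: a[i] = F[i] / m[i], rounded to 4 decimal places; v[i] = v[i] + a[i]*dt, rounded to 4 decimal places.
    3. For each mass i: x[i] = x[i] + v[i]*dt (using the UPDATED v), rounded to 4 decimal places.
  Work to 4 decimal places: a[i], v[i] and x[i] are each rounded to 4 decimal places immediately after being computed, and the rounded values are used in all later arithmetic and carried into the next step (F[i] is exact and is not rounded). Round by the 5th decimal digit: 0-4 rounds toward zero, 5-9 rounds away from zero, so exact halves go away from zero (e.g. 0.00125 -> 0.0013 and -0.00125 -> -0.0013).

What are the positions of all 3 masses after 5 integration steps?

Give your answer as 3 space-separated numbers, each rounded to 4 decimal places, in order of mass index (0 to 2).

Step 0: x=[3.0000 6.0000 13.0000] v=[0.0000 0.0000 0.0000]
Step 1: x=[3.0000 6.3200 12.7600] v=[0.0000 1.6000 -1.2000]
Step 2: x=[3.0128 6.8896 12.3248] v=[0.0640 2.8480 -2.1760]
Step 3: x=[3.0602 7.5839 11.7748] v=[0.2368 3.4714 -2.7501]
Step 4: x=[3.1661 8.2516 11.2095] v=[0.5295 3.3383 -2.8265]
Step 5: x=[3.3488 8.7491 10.7276] v=[0.9134 2.4873 -2.4097]

Answer: 3.3488 8.7491 10.7276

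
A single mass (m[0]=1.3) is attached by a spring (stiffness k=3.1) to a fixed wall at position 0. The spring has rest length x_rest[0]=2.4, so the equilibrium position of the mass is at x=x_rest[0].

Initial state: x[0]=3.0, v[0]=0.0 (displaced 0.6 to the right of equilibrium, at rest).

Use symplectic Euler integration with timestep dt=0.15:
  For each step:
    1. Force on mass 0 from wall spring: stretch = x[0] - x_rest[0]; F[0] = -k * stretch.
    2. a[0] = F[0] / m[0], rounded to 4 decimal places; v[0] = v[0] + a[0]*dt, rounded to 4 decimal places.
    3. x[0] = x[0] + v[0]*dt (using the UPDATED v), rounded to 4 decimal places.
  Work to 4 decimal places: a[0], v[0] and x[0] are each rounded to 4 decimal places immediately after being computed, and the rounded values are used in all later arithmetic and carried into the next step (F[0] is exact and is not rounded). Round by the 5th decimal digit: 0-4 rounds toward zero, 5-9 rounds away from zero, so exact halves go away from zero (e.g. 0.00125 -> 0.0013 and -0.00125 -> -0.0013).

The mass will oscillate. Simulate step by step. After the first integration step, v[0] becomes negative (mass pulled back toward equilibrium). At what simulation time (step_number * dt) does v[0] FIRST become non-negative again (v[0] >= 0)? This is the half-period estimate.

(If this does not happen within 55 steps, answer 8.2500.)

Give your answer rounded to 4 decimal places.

Step 0: x=[3.0000] v=[0.0000]
Step 1: x=[2.9678] v=[-0.2146]
Step 2: x=[2.9051] v=[-0.4177]
Step 3: x=[2.8153] v=[-0.5984]
Step 4: x=[2.7033] v=[-0.7469]
Step 5: x=[2.5750] v=[-0.8554]
Step 6: x=[2.4373] v=[-0.9180]
Step 7: x=[2.2976] v=[-0.9313]
Step 8: x=[2.1634] v=[-0.8947]
Step 9: x=[2.0419] v=[-0.8101]
Step 10: x=[1.9396] v=[-0.6820]
Step 11: x=[1.8620] v=[-0.5173]
Step 12: x=[1.8133] v=[-0.3249]
Step 13: x=[1.7961] v=[-0.1150]
Step 14: x=[1.8113] v=[0.1010]
First v>=0 after going negative at step 14, time=2.1000

Answer: 2.1000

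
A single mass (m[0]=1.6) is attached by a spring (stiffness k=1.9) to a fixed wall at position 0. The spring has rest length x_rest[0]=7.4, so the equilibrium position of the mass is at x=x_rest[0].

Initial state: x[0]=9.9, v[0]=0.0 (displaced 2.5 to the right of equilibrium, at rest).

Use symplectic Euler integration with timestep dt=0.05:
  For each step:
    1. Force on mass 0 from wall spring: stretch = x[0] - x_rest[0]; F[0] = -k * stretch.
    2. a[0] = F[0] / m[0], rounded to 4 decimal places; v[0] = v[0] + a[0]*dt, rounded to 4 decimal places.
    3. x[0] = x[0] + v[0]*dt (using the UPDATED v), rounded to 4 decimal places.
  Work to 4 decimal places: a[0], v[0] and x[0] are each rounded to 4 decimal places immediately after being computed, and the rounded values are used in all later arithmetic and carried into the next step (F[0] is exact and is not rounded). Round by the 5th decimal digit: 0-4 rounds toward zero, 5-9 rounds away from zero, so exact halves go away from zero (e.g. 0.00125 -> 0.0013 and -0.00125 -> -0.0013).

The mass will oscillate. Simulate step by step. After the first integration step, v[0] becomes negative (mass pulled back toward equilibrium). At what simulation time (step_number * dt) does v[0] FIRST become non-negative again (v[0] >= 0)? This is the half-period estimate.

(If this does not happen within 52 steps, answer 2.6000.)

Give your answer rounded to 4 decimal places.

Answer: 2.6000

Derivation:
Step 0: x=[9.9000] v=[0.0000]
Step 1: x=[9.8926] v=[-0.1484]
Step 2: x=[9.8778] v=[-0.2964]
Step 3: x=[9.8556] v=[-0.4435]
Step 4: x=[9.8261] v=[-0.5893]
Step 5: x=[9.7894] v=[-0.7334]
Step 6: x=[9.7456] v=[-0.8753]
Step 7: x=[9.6949] v=[-1.0146]
Step 8: x=[9.6374] v=[-1.1509]
Step 9: x=[9.5732] v=[-1.2837]
Step 10: x=[9.5026] v=[-1.4127]
Step 11: x=[9.4257] v=[-1.5375]
Step 12: x=[9.3428] v=[-1.6578]
Step 13: x=[9.2541] v=[-1.7732]
Step 14: x=[9.1599] v=[-1.8833]
Step 15: x=[9.0605] v=[-1.9878]
Step 16: x=[8.9562] v=[-2.0864]
Step 17: x=[8.8473] v=[-2.1788]
Step 18: x=[8.7341] v=[-2.2647]
Step 19: x=[8.6169] v=[-2.3439]
Step 20: x=[8.4961] v=[-2.4162]
Step 21: x=[8.3720] v=[-2.4813]
Step 22: x=[8.2451] v=[-2.5390]
Step 23: x=[8.1156] v=[-2.5892]
Step 24: x=[7.9840] v=[-2.6317]
Step 25: x=[7.8507] v=[-2.6664]
Step 26: x=[7.7160] v=[-2.6932]
Step 27: x=[7.5804] v=[-2.7120]
Step 28: x=[7.4443] v=[-2.7227]
Step 29: x=[7.3080] v=[-2.7253]
Step 30: x=[7.1720] v=[-2.7198]
Step 31: x=[7.0367] v=[-2.7063]
Step 32: x=[6.9025] v=[-2.6847]
Step 33: x=[6.7697] v=[-2.6552]
Step 34: x=[6.6388] v=[-2.6178]
Step 35: x=[6.5102] v=[-2.5726]
Step 36: x=[6.3842] v=[-2.5198]
Step 37: x=[6.2612] v=[-2.4595]
Step 38: x=[6.1416] v=[-2.3919]
Step 39: x=[6.0257] v=[-2.3172]
Step 40: x=[5.9139] v=[-2.2356]
Step 41: x=[5.8065] v=[-2.1474]
Step 42: x=[5.7039] v=[-2.0528]
Step 43: x=[5.6063] v=[-1.9521]
Step 44: x=[5.5140] v=[-1.8456]
Step 45: x=[5.4273] v=[-1.7336]
Step 46: x=[5.3465] v=[-1.6165]
Step 47: x=[5.2718] v=[-1.4946]
Step 48: x=[5.2034] v=[-1.3682]
Step 49: x=[5.1415] v=[-1.2378]
Step 50: x=[5.0863] v=[-1.1037]
Step 51: x=[5.0380] v=[-0.9663]
Step 52: x=[4.9967] v=[-0.8261]
v[0] did not become non-negative within 52 steps; using fallback time=2.6000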